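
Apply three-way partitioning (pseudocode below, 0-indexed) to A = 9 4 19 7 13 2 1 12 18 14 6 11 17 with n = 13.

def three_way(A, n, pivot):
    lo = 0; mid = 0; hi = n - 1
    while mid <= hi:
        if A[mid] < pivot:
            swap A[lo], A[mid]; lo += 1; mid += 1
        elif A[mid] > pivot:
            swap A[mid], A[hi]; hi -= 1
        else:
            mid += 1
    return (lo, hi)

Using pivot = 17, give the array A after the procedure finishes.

9 4 7 13 2 1 12 11 14 6 17 18 19

lo=0 mid=0 hi=12
9<17: swap(0,0), lo=1 mid=1 ⇒ 9 4 19 7 13 2 1 12 18 14 6 11 17
4<17: swap(1,1), lo=2 mid=2 ⇒ 9 4 19 7 13 2 1 12 18 14 6 11 17
19>17: swap(2,12), hi=11 ⇒ 9 4 17 7 13 2 1 12 18 14 6 11 19
17=17: mid=3
7<17: swap(2,3), lo=3 mid=4 ⇒ 9 4 7 17 13 2 1 12 18 14 6 11 19
13<17: swap(3,4), lo=4 mid=5 ⇒ 9 4 7 13 17 2 1 12 18 14 6 11 19
2<17: swap(4,5), lo=5 mid=6 ⇒ 9 4 7 13 2 17 1 12 18 14 6 11 19
1<17: swap(5,6), lo=6 mid=7 ⇒ 9 4 7 13 2 1 17 12 18 14 6 11 19
12<17: swap(6,7), lo=7 mid=8 ⇒ 9 4 7 13 2 1 12 17 18 14 6 11 19
18>17: swap(8,11), hi=10 ⇒ 9 4 7 13 2 1 12 17 11 14 6 18 19
11<17: swap(7,8), lo=8 mid=9 ⇒ 9 4 7 13 2 1 12 11 17 14 6 18 19
14<17: swap(8,9), lo=9 mid=10 ⇒ 9 4 7 13 2 1 12 11 14 17 6 18 19
6<17: swap(9,10), lo=10 mid=11 ⇒ 9 4 7 13 2 1 12 11 14 6 17 18 19
done. lo=10 hi=10; A=9 4 7 13 2 1 12 11 14 6 17 18 19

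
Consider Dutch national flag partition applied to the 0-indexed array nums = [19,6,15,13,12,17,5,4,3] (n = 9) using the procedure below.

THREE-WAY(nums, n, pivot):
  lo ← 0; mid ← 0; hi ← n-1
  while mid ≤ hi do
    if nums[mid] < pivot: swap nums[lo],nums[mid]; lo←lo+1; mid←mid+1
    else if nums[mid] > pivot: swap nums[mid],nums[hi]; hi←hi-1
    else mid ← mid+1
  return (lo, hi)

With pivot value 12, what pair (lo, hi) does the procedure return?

(4, 4)

lo=0 mid=0 hi=8
19>12: swap(0,8), hi=7 ⇒ [3,6,15,13,12,17,5,4,19]
3<12: swap(0,0), lo=1 mid=1 ⇒ [3,6,15,13,12,17,5,4,19]
6<12: swap(1,1), lo=2 mid=2 ⇒ [3,6,15,13,12,17,5,4,19]
15>12: swap(2,7), hi=6 ⇒ [3,6,4,13,12,17,5,15,19]
4<12: swap(2,2), lo=3 mid=3 ⇒ [3,6,4,13,12,17,5,15,19]
13>12: swap(3,6), hi=5 ⇒ [3,6,4,5,12,17,13,15,19]
5<12: swap(3,3), lo=4 mid=4 ⇒ [3,6,4,5,12,17,13,15,19]
12=12: mid=5
17>12: swap(5,5), hi=4 ⇒ [3,6,4,5,12,17,13,15,19]
done. lo=4 hi=4; nums=[3,6,4,5,12,17,13,15,19]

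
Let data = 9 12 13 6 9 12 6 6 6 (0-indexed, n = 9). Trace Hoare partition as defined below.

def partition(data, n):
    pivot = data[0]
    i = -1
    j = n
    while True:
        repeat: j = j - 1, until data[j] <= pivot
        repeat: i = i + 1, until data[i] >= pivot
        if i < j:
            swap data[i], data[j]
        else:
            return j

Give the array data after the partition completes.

6 6 6 6 9 12 13 12 9

pivot=9
j stops at 8 (6), i stops at 0 (9); swap ⇒ 6 12 13 6 9 12 6 6 9
j stops at 7 (6), i stops at 1 (12); swap ⇒ 6 6 13 6 9 12 6 12 9
j stops at 6 (6), i stops at 2 (13); swap ⇒ 6 6 6 6 9 12 13 12 9
j stops at 4, i stops at 4; i≥j ⇒ return 4. data=6 6 6 6 9 12 13 12 9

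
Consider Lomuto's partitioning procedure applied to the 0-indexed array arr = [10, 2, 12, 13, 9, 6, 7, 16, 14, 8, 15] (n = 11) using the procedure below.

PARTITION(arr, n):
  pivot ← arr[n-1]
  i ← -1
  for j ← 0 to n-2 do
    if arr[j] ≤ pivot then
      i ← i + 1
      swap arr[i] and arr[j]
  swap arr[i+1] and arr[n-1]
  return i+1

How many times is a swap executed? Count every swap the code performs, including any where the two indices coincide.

10

pivot=15, i=-1
j=0: 10≤15, i=0, swap(0,0) ⇒ [10, 2, 12, 13, 9, 6, 7, 16, 14, 8, 15]
j=1: 2≤15, i=1, swap(1,1) ⇒ [10, 2, 12, 13, 9, 6, 7, 16, 14, 8, 15]
j=2: 12≤15, i=2, swap(2,2) ⇒ [10, 2, 12, 13, 9, 6, 7, 16, 14, 8, 15]
j=3: 13≤15, i=3, swap(3,3) ⇒ [10, 2, 12, 13, 9, 6, 7, 16, 14, 8, 15]
j=4: 9≤15, i=4, swap(4,4) ⇒ [10, 2, 12, 13, 9, 6, 7, 16, 14, 8, 15]
j=5: 6≤15, i=5, swap(5,5) ⇒ [10, 2, 12, 13, 9, 6, 7, 16, 14, 8, 15]
j=6: 7≤15, i=6, swap(6,6) ⇒ [10, 2, 12, 13, 9, 6, 7, 16, 14, 8, 15]
j=7: 16>15, skip
j=8: 14≤15, i=7, swap(7,8) ⇒ [10, 2, 12, 13, 9, 6, 7, 14, 16, 8, 15]
j=9: 8≤15, i=8, swap(8,9) ⇒ [10, 2, 12, 13, 9, 6, 7, 14, 8, 16, 15]
swap(9,10) ⇒ [10, 2, 12, 13, 9, 6, 7, 14, 8, 15, 16]; return 9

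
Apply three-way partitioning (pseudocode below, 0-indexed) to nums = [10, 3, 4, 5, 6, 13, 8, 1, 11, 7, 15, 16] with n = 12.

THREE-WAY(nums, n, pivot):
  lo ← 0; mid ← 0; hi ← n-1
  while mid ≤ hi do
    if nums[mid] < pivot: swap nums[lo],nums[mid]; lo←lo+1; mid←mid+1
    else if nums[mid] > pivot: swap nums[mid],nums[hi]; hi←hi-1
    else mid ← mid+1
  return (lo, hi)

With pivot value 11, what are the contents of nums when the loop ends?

lo=0 mid=0 hi=11
10<11: swap(0,0), lo=1 mid=1 ⇒ [10, 3, 4, 5, 6, 13, 8, 1, 11, 7, 15, 16]
3<11: swap(1,1), lo=2 mid=2 ⇒ [10, 3, 4, 5, 6, 13, 8, 1, 11, 7, 15, 16]
4<11: swap(2,2), lo=3 mid=3 ⇒ [10, 3, 4, 5, 6, 13, 8, 1, 11, 7, 15, 16]
5<11: swap(3,3), lo=4 mid=4 ⇒ [10, 3, 4, 5, 6, 13, 8, 1, 11, 7, 15, 16]
6<11: swap(4,4), lo=5 mid=5 ⇒ [10, 3, 4, 5, 6, 13, 8, 1, 11, 7, 15, 16]
13>11: swap(5,11), hi=10 ⇒ [10, 3, 4, 5, 6, 16, 8, 1, 11, 7, 15, 13]
16>11: swap(5,10), hi=9 ⇒ [10, 3, 4, 5, 6, 15, 8, 1, 11, 7, 16, 13]
15>11: swap(5,9), hi=8 ⇒ [10, 3, 4, 5, 6, 7, 8, 1, 11, 15, 16, 13]
7<11: swap(5,5), lo=6 mid=6 ⇒ [10, 3, 4, 5, 6, 7, 8, 1, 11, 15, 16, 13]
8<11: swap(6,6), lo=7 mid=7 ⇒ [10, 3, 4, 5, 6, 7, 8, 1, 11, 15, 16, 13]
1<11: swap(7,7), lo=8 mid=8 ⇒ [10, 3, 4, 5, 6, 7, 8, 1, 11, 15, 16, 13]
11=11: mid=9
done. lo=8 hi=8; nums=[10, 3, 4, 5, 6, 7, 8, 1, 11, 15, 16, 13]

[10, 3, 4, 5, 6, 7, 8, 1, 11, 15, 16, 13]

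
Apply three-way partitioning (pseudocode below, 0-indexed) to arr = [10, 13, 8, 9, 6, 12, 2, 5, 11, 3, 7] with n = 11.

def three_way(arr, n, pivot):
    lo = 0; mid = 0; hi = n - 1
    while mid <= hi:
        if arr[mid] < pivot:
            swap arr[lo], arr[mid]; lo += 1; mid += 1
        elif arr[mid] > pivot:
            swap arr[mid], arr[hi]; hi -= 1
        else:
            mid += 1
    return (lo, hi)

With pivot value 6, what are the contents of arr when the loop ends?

lo=0 mid=0 hi=10
10>6: swap(0,10), hi=9 ⇒ [7, 13, 8, 9, 6, 12, 2, 5, 11, 3, 10]
7>6: swap(0,9), hi=8 ⇒ [3, 13, 8, 9, 6, 12, 2, 5, 11, 7, 10]
3<6: swap(0,0), lo=1 mid=1 ⇒ [3, 13, 8, 9, 6, 12, 2, 5, 11, 7, 10]
13>6: swap(1,8), hi=7 ⇒ [3, 11, 8, 9, 6, 12, 2, 5, 13, 7, 10]
11>6: swap(1,7), hi=6 ⇒ [3, 5, 8, 9, 6, 12, 2, 11, 13, 7, 10]
5<6: swap(1,1), lo=2 mid=2 ⇒ [3, 5, 8, 9, 6, 12, 2, 11, 13, 7, 10]
8>6: swap(2,6), hi=5 ⇒ [3, 5, 2, 9, 6, 12, 8, 11, 13, 7, 10]
2<6: swap(2,2), lo=3 mid=3 ⇒ [3, 5, 2, 9, 6, 12, 8, 11, 13, 7, 10]
9>6: swap(3,5), hi=4 ⇒ [3, 5, 2, 12, 6, 9, 8, 11, 13, 7, 10]
12>6: swap(3,4), hi=3 ⇒ [3, 5, 2, 6, 12, 9, 8, 11, 13, 7, 10]
6=6: mid=4
done. lo=3 hi=3; arr=[3, 5, 2, 6, 12, 9, 8, 11, 13, 7, 10]

[3, 5, 2, 6, 12, 9, 8, 11, 13, 7, 10]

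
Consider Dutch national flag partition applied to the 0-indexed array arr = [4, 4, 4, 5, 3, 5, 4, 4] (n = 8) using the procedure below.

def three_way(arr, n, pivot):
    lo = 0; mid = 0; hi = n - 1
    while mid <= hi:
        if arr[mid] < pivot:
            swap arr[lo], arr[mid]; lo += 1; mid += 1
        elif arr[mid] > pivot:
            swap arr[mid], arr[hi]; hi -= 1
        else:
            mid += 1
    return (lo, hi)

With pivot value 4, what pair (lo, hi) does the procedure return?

(1, 5)

lo=0 mid=0 hi=7
4=4: mid=1
4=4: mid=2
4=4: mid=3
5>4: swap(3,7), hi=6 ⇒ [4, 4, 4, 4, 3, 5, 4, 5]
4=4: mid=4
3<4: swap(0,4), lo=1 mid=5 ⇒ [3, 4, 4, 4, 4, 5, 4, 5]
5>4: swap(5,6), hi=5 ⇒ [3, 4, 4, 4, 4, 4, 5, 5]
4=4: mid=6
done. lo=1 hi=5; arr=[3, 4, 4, 4, 4, 4, 5, 5]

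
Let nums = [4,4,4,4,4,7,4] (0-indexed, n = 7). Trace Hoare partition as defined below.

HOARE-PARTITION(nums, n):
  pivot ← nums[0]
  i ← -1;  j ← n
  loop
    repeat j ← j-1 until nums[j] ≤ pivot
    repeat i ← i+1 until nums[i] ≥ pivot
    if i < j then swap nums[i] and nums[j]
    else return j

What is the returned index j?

2

pivot = nums[0] = 4; i = -1, j = 7
j→6 (nums[6]=4≤4), i→0 (nums[0]=4≥4); i<j, swap → [4,4,4,4,4,7,4]
j→4 (nums[4]=4≤4), i→1 (nums[1]=4≥4); i<j, swap → [4,4,4,4,4,7,4]
j→3 (nums[3]=4≤4), i→2 (nums[2]=4≥4); i<j, swap → [4,4,4,4,4,7,4]
j→2, i→3; i≥j, return j=2. nums = [4,4,4,4,4,7,4]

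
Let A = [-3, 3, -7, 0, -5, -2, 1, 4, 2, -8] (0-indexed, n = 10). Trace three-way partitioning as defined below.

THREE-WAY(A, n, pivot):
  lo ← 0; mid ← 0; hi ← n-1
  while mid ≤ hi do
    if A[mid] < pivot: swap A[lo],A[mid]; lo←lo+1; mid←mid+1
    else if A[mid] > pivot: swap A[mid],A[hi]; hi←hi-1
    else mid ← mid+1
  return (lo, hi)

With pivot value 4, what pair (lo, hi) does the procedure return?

(9, 9)

pivot = 4; lo=0, mid=0, hi=9
A[mid]=-3<4: swap A[0],A[0]; lo=1,mid=1 → [-3, 3, -7, 0, -5, -2, 1, 4, 2, -8]
A[mid]=3<4: swap A[1],A[1]; lo=2,mid=2 → [-3, 3, -7, 0, -5, -2, 1, 4, 2, -8]
A[mid]=-7<4: swap A[2],A[2]; lo=3,mid=3 → [-3, 3, -7, 0, -5, -2, 1, 4, 2, -8]
A[mid]=0<4: swap A[3],A[3]; lo=4,mid=4 → [-3, 3, -7, 0, -5, -2, 1, 4, 2, -8]
A[mid]=-5<4: swap A[4],A[4]; lo=5,mid=5 → [-3, 3, -7, 0, -5, -2, 1, 4, 2, -8]
A[mid]=-2<4: swap A[5],A[5]; lo=6,mid=6 → [-3, 3, -7, 0, -5, -2, 1, 4, 2, -8]
A[mid]=1<4: swap A[6],A[6]; lo=7,mid=7 → [-3, 3, -7, 0, -5, -2, 1, 4, 2, -8]
A[mid]=4=4: mid=8
A[mid]=2<4: swap A[7],A[8]; lo=8,mid=9 → [-3, 3, -7, 0, -5, -2, 1, 2, 4, -8]
A[mid]=-8<4: swap A[8],A[9]; lo=9,mid=10 → [-3, 3, -7, 0, -5, -2, 1, 2, -8, 4]
end: lo=9, hi=9; A = [-3, 3, -7, 0, -5, -2, 1, 2, -8, 4]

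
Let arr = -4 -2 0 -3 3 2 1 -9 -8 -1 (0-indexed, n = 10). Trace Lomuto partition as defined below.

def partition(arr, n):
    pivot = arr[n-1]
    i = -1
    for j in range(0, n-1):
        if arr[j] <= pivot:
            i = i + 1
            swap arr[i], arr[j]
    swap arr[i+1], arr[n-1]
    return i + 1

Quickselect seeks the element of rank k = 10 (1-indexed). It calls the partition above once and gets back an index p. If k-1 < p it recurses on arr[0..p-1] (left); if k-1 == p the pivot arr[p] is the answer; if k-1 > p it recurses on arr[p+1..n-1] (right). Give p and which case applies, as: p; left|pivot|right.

pivot = arr[9] = -1; i = -1
j=0: arr[0]=-4 ≤ -1 → i=0, swap arr[0],arr[0] (no change) → -4 -2 0 -3 3 2 1 -9 -8 -1
j=1: arr[1]=-2 ≤ -1 → i=1, swap arr[1],arr[1] (no change) → -4 -2 0 -3 3 2 1 -9 -8 -1
j=2: arr[2]=0 > -1 → no swap
j=3: arr[3]=-3 ≤ -1 → i=2, swap arr[2],arr[3] → -4 -2 -3 0 3 2 1 -9 -8 -1
j=4: arr[4]=3 > -1 → no swap
j=5: arr[5]=2 > -1 → no swap
j=6: arr[6]=1 > -1 → no swap
j=7: arr[7]=-9 ≤ -1 → i=3, swap arr[3],arr[7] → -4 -2 -3 -9 3 2 1 0 -8 -1
j=8: arr[8]=-8 ≤ -1 → i=4, swap arr[4],arr[8] → -4 -2 -3 -9 -8 2 1 0 3 -1
final swap arr[5],arr[9] → -4 -2 -3 -9 -8 -1 1 0 3 2; return 5
p = 5; k-1 = 9 > 5 ⇒ right

5; right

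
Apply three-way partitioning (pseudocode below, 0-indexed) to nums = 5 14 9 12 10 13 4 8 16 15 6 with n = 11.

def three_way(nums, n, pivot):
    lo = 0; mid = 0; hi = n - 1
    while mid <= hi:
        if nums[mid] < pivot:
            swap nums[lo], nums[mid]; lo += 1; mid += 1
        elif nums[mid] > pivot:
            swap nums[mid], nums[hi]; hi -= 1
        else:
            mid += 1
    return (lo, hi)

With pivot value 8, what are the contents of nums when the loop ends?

5 6 4 8 13 10 12 16 15 9 14

lo=0 mid=0 hi=10
5<8: swap(0,0), lo=1 mid=1 ⇒ 5 14 9 12 10 13 4 8 16 15 6
14>8: swap(1,10), hi=9 ⇒ 5 6 9 12 10 13 4 8 16 15 14
6<8: swap(1,1), lo=2 mid=2 ⇒ 5 6 9 12 10 13 4 8 16 15 14
9>8: swap(2,9), hi=8 ⇒ 5 6 15 12 10 13 4 8 16 9 14
15>8: swap(2,8), hi=7 ⇒ 5 6 16 12 10 13 4 8 15 9 14
16>8: swap(2,7), hi=6 ⇒ 5 6 8 12 10 13 4 16 15 9 14
8=8: mid=3
12>8: swap(3,6), hi=5 ⇒ 5 6 8 4 10 13 12 16 15 9 14
4<8: swap(2,3), lo=3 mid=4 ⇒ 5 6 4 8 10 13 12 16 15 9 14
10>8: swap(4,5), hi=4 ⇒ 5 6 4 8 13 10 12 16 15 9 14
13>8: swap(4,4), hi=3 ⇒ 5 6 4 8 13 10 12 16 15 9 14
done. lo=3 hi=3; nums=5 6 4 8 13 10 12 16 15 9 14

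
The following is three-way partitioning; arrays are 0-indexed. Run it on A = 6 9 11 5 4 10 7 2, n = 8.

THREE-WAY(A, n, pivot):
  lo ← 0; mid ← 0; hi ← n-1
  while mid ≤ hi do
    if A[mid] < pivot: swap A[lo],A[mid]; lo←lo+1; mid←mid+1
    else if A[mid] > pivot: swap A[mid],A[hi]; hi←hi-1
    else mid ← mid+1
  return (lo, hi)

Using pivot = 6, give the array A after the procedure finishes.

pivot = 6; lo=0, mid=0, hi=7
A[mid]=6=6: mid=1
A[mid]=9>6: swap A[1],A[7]; hi=6 → 6 2 11 5 4 10 7 9
A[mid]=2<6: swap A[0],A[1]; lo=1,mid=2 → 2 6 11 5 4 10 7 9
A[mid]=11>6: swap A[2],A[6]; hi=5 → 2 6 7 5 4 10 11 9
A[mid]=7>6: swap A[2],A[5]; hi=4 → 2 6 10 5 4 7 11 9
A[mid]=10>6: swap A[2],A[4]; hi=3 → 2 6 4 5 10 7 11 9
A[mid]=4<6: swap A[1],A[2]; lo=2,mid=3 → 2 4 6 5 10 7 11 9
A[mid]=5<6: swap A[2],A[3]; lo=3,mid=4 → 2 4 5 6 10 7 11 9
end: lo=3, hi=3; A = 2 4 5 6 10 7 11 9

2 4 5 6 10 7 11 9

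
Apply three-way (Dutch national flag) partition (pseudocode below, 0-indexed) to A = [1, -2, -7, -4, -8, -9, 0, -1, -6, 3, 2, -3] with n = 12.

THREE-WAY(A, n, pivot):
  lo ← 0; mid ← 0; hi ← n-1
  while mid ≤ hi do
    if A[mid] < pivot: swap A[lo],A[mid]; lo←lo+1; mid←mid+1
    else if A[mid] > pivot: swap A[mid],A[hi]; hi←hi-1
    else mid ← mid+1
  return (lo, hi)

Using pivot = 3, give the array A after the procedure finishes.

[1, -2, -7, -4, -8, -9, 0, -1, -6, 2, -3, 3]

pivot = 3; lo=0, mid=0, hi=11
A[mid]=1<3: swap A[0],A[0]; lo=1,mid=1 → [1, -2, -7, -4, -8, -9, 0, -1, -6, 3, 2, -3]
A[mid]=-2<3: swap A[1],A[1]; lo=2,mid=2 → [1, -2, -7, -4, -8, -9, 0, -1, -6, 3, 2, -3]
A[mid]=-7<3: swap A[2],A[2]; lo=3,mid=3 → [1, -2, -7, -4, -8, -9, 0, -1, -6, 3, 2, -3]
A[mid]=-4<3: swap A[3],A[3]; lo=4,mid=4 → [1, -2, -7, -4, -8, -9, 0, -1, -6, 3, 2, -3]
A[mid]=-8<3: swap A[4],A[4]; lo=5,mid=5 → [1, -2, -7, -4, -8, -9, 0, -1, -6, 3, 2, -3]
A[mid]=-9<3: swap A[5],A[5]; lo=6,mid=6 → [1, -2, -7, -4, -8, -9, 0, -1, -6, 3, 2, -3]
A[mid]=0<3: swap A[6],A[6]; lo=7,mid=7 → [1, -2, -7, -4, -8, -9, 0, -1, -6, 3, 2, -3]
A[mid]=-1<3: swap A[7],A[7]; lo=8,mid=8 → [1, -2, -7, -4, -8, -9, 0, -1, -6, 3, 2, -3]
A[mid]=-6<3: swap A[8],A[8]; lo=9,mid=9 → [1, -2, -7, -4, -8, -9, 0, -1, -6, 3, 2, -3]
A[mid]=3=3: mid=10
A[mid]=2<3: swap A[9],A[10]; lo=10,mid=11 → [1, -2, -7, -4, -8, -9, 0, -1, -6, 2, 3, -3]
A[mid]=-3<3: swap A[10],A[11]; lo=11,mid=12 → [1, -2, -7, -4, -8, -9, 0, -1, -6, 2, -3, 3]
end: lo=11, hi=11; A = [1, -2, -7, -4, -8, -9, 0, -1, -6, 2, -3, 3]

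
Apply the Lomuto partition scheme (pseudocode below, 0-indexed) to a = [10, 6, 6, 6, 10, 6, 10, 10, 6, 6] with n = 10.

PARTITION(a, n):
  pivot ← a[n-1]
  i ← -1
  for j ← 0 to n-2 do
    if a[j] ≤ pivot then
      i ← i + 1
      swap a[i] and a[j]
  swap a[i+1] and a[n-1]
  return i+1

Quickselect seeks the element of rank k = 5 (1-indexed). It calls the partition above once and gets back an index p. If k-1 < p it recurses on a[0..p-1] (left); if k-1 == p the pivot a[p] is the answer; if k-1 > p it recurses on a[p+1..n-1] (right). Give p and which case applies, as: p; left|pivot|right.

pivot=6, i=-1
j=0: 10>6, skip
j=1: 6≤6, i=0, swap(0,1) ⇒ [6, 10, 6, 6, 10, 6, 10, 10, 6, 6]
j=2: 6≤6, i=1, swap(1,2) ⇒ [6, 6, 10, 6, 10, 6, 10, 10, 6, 6]
j=3: 6≤6, i=2, swap(2,3) ⇒ [6, 6, 6, 10, 10, 6, 10, 10, 6, 6]
j=4: 10>6, skip
j=5: 6≤6, i=3, swap(3,5) ⇒ [6, 6, 6, 6, 10, 10, 10, 10, 6, 6]
j=6: 10>6, skip
j=7: 10>6, skip
j=8: 6≤6, i=4, swap(4,8) ⇒ [6, 6, 6, 6, 6, 10, 10, 10, 10, 6]
swap(5,9) ⇒ [6, 6, 6, 6, 6, 6, 10, 10, 10, 10]; return 5
p = 5; k-1 = 4 < 5 ⇒ left

5; left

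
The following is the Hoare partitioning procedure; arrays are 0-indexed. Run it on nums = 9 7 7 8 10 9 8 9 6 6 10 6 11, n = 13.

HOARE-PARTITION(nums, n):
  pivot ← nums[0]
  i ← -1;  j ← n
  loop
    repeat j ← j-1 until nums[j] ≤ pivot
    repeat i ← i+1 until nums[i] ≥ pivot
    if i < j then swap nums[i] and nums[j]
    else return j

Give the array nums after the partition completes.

pivot=9
j stops at 11 (6), i stops at 0 (9); swap ⇒ 6 7 7 8 10 9 8 9 6 6 10 9 11
j stops at 9 (6), i stops at 4 (10); swap ⇒ 6 7 7 8 6 9 8 9 6 10 10 9 11
j stops at 8 (6), i stops at 5 (9); swap ⇒ 6 7 7 8 6 6 8 9 9 10 10 9 11
j stops at 7, i stops at 7; i≥j ⇒ return 7. nums=6 7 7 8 6 6 8 9 9 10 10 9 11

6 7 7 8 6 6 8 9 9 10 10 9 11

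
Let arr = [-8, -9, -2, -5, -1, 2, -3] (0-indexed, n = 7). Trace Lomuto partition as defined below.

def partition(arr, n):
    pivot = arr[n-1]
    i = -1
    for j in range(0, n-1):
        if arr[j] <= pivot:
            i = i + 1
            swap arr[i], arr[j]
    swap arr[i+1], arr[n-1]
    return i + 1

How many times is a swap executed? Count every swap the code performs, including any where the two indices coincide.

4

pivot=-3, i=-1
j=0: -8≤-3, i=0, swap(0,0) ⇒ [-8, -9, -2, -5, -1, 2, -3]
j=1: -9≤-3, i=1, swap(1,1) ⇒ [-8, -9, -2, -5, -1, 2, -3]
j=2: -2>-3, skip
j=3: -5≤-3, i=2, swap(2,3) ⇒ [-8, -9, -5, -2, -1, 2, -3]
j=4: -1>-3, skip
j=5: 2>-3, skip
swap(3,6) ⇒ [-8, -9, -5, -3, -1, 2, -2]; return 3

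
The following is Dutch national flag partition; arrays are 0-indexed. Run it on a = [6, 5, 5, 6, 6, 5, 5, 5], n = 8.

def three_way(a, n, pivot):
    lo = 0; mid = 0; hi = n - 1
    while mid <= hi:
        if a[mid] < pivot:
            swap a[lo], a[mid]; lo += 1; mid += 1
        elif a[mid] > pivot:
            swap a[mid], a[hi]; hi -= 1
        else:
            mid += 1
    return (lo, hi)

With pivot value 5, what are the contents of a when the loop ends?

pivot = 5; lo=0, mid=0, hi=7
a[mid]=6>5: swap a[0],a[7]; hi=6 → [5, 5, 5, 6, 6, 5, 5, 6]
a[mid]=5=5: mid=1
a[mid]=5=5: mid=2
a[mid]=5=5: mid=3
a[mid]=6>5: swap a[3],a[6]; hi=5 → [5, 5, 5, 5, 6, 5, 6, 6]
a[mid]=5=5: mid=4
a[mid]=6>5: swap a[4],a[5]; hi=4 → [5, 5, 5, 5, 5, 6, 6, 6]
a[mid]=5=5: mid=5
end: lo=0, hi=4; a = [5, 5, 5, 5, 5, 6, 6, 6]

[5, 5, 5, 5, 5, 6, 6, 6]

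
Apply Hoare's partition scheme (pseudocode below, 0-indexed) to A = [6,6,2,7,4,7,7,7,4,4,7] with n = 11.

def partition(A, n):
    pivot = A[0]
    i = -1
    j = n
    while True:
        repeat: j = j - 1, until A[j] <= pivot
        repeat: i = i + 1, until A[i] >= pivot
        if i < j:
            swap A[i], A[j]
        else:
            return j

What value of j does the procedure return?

pivot=6
j stops at 9 (4), i stops at 0 (6); swap ⇒ [4,6,2,7,4,7,7,7,4,6,7]
j stops at 8 (4), i stops at 1 (6); swap ⇒ [4,4,2,7,4,7,7,7,6,6,7]
j stops at 4 (4), i stops at 3 (7); swap ⇒ [4,4,2,4,7,7,7,7,6,6,7]
j stops at 3, i stops at 4; i≥j ⇒ return 3. A=[4,4,2,4,7,7,7,7,6,6,7]

3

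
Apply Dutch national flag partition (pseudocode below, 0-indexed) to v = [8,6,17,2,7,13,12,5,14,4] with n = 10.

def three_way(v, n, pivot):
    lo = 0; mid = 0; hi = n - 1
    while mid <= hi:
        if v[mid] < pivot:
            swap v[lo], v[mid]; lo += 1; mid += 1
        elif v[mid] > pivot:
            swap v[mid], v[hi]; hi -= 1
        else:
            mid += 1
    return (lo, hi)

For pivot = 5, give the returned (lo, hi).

(2, 2)

pivot = 5; lo=0, mid=0, hi=9
v[mid]=8>5: swap v[0],v[9]; hi=8 → [4,6,17,2,7,13,12,5,14,8]
v[mid]=4<5: swap v[0],v[0]; lo=1,mid=1 → [4,6,17,2,7,13,12,5,14,8]
v[mid]=6>5: swap v[1],v[8]; hi=7 → [4,14,17,2,7,13,12,5,6,8]
v[mid]=14>5: swap v[1],v[7]; hi=6 → [4,5,17,2,7,13,12,14,6,8]
v[mid]=5=5: mid=2
v[mid]=17>5: swap v[2],v[6]; hi=5 → [4,5,12,2,7,13,17,14,6,8]
v[mid]=12>5: swap v[2],v[5]; hi=4 → [4,5,13,2,7,12,17,14,6,8]
v[mid]=13>5: swap v[2],v[4]; hi=3 → [4,5,7,2,13,12,17,14,6,8]
v[mid]=7>5: swap v[2],v[3]; hi=2 → [4,5,2,7,13,12,17,14,6,8]
v[mid]=2<5: swap v[1],v[2]; lo=2,mid=3 → [4,2,5,7,13,12,17,14,6,8]
end: lo=2, hi=2; v = [4,2,5,7,13,12,17,14,6,8]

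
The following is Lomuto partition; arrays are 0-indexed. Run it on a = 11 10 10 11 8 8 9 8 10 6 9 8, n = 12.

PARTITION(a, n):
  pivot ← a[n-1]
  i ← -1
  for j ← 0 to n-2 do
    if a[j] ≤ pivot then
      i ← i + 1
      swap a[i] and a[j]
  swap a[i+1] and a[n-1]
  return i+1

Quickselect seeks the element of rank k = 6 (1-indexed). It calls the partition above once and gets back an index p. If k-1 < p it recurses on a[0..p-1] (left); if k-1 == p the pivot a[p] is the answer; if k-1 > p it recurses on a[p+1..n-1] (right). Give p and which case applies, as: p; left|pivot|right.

4; right

pivot = a[11] = 8; i = -1
j=0: a[0]=11 > 8 → no swap
j=1: a[1]=10 > 8 → no swap
j=2: a[2]=10 > 8 → no swap
j=3: a[3]=11 > 8 → no swap
j=4: a[4]=8 ≤ 8 → i=0, swap a[0],a[4] → 8 10 10 11 11 8 9 8 10 6 9 8
j=5: a[5]=8 ≤ 8 → i=1, swap a[1],a[5] → 8 8 10 11 11 10 9 8 10 6 9 8
j=6: a[6]=9 > 8 → no swap
j=7: a[7]=8 ≤ 8 → i=2, swap a[2],a[7] → 8 8 8 11 11 10 9 10 10 6 9 8
j=8: a[8]=10 > 8 → no swap
j=9: a[9]=6 ≤ 8 → i=3, swap a[3],a[9] → 8 8 8 6 11 10 9 10 10 11 9 8
j=10: a[10]=9 > 8 → no swap
final swap a[4],a[11] → 8 8 8 6 8 10 9 10 10 11 9 11; return 4
p = 4; k-1 = 5 > 4 ⇒ right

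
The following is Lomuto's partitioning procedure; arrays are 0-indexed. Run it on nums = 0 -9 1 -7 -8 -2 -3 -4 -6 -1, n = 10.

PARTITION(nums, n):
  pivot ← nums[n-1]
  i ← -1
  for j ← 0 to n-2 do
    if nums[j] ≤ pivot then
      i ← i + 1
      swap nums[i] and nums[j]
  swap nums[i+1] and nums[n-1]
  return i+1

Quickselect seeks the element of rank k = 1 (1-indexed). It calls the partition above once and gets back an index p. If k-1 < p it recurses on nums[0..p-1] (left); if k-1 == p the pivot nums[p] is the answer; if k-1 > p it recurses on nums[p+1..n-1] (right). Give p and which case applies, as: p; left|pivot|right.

7; left

pivot=-1, i=-1
j=0: 0>-1, skip
j=1: -9≤-1, i=0, swap(0,1) ⇒ -9 0 1 -7 -8 -2 -3 -4 -6 -1
j=2: 1>-1, skip
j=3: -7≤-1, i=1, swap(1,3) ⇒ -9 -7 1 0 -8 -2 -3 -4 -6 -1
j=4: -8≤-1, i=2, swap(2,4) ⇒ -9 -7 -8 0 1 -2 -3 -4 -6 -1
j=5: -2≤-1, i=3, swap(3,5) ⇒ -9 -7 -8 -2 1 0 -3 -4 -6 -1
j=6: -3≤-1, i=4, swap(4,6) ⇒ -9 -7 -8 -2 -3 0 1 -4 -6 -1
j=7: -4≤-1, i=5, swap(5,7) ⇒ -9 -7 -8 -2 -3 -4 1 0 -6 -1
j=8: -6≤-1, i=6, swap(6,8) ⇒ -9 -7 -8 -2 -3 -4 -6 0 1 -1
swap(7,9) ⇒ -9 -7 -8 -2 -3 -4 -6 -1 1 0; return 7
p = 7; k-1 = 0 < 7 ⇒ left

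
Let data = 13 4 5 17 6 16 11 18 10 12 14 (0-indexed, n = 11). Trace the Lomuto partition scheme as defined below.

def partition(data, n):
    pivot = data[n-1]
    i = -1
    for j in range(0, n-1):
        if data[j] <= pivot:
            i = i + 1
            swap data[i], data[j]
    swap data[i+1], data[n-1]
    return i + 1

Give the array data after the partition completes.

13 4 5 6 11 10 12 14 16 17 18

pivot = data[10] = 14; i = -1
j=0: data[0]=13 ≤ 14 → i=0, swap data[0],data[0] (no change) → 13 4 5 17 6 16 11 18 10 12 14
j=1: data[1]=4 ≤ 14 → i=1, swap data[1],data[1] (no change) → 13 4 5 17 6 16 11 18 10 12 14
j=2: data[2]=5 ≤ 14 → i=2, swap data[2],data[2] (no change) → 13 4 5 17 6 16 11 18 10 12 14
j=3: data[3]=17 > 14 → no swap
j=4: data[4]=6 ≤ 14 → i=3, swap data[3],data[4] → 13 4 5 6 17 16 11 18 10 12 14
j=5: data[5]=16 > 14 → no swap
j=6: data[6]=11 ≤ 14 → i=4, swap data[4],data[6] → 13 4 5 6 11 16 17 18 10 12 14
j=7: data[7]=18 > 14 → no swap
j=8: data[8]=10 ≤ 14 → i=5, swap data[5],data[8] → 13 4 5 6 11 10 17 18 16 12 14
j=9: data[9]=12 ≤ 14 → i=6, swap data[6],data[9] → 13 4 5 6 11 10 12 18 16 17 14
final swap data[7],data[10] → 13 4 5 6 11 10 12 14 16 17 18; return 7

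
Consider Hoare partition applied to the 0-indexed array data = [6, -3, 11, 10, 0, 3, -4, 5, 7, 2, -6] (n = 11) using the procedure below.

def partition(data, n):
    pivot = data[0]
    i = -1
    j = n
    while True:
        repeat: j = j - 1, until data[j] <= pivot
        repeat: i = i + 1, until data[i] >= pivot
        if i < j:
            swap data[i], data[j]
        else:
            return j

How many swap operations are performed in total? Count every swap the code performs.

pivot = data[0] = 6; i = -1, j = 11
j→10 (data[10]=-6≤6), i→0 (data[0]=6≥6); i<j, swap → [-6, -3, 11, 10, 0, 3, -4, 5, 7, 2, 6]
j→9 (data[9]=2≤6), i→2 (data[2]=11≥6); i<j, swap → [-6, -3, 2, 10, 0, 3, -4, 5, 7, 11, 6]
j→7 (data[7]=5≤6), i→3 (data[3]=10≥6); i<j, swap → [-6, -3, 2, 5, 0, 3, -4, 10, 7, 11, 6]
j→6, i→7; i≥j, return j=6. data = [-6, -3, 2, 5, 0, 3, -4, 10, 7, 11, 6]

3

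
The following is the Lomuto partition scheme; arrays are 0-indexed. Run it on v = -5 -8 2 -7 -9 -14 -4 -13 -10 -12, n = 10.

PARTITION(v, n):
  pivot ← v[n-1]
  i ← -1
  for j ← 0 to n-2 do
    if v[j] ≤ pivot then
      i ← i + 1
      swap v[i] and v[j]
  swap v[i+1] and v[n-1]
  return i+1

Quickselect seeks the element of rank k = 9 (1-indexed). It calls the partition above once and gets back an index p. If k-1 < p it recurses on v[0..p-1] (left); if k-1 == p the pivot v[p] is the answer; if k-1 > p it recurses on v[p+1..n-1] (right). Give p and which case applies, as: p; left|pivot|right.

pivot = v[9] = -12; i = -1
j=0: v[0]=-5 > -12 → no swap
j=1: v[1]=-8 > -12 → no swap
j=2: v[2]=2 > -12 → no swap
j=3: v[3]=-7 > -12 → no swap
j=4: v[4]=-9 > -12 → no swap
j=5: v[5]=-14 ≤ -12 → i=0, swap v[0],v[5] → -14 -8 2 -7 -9 -5 -4 -13 -10 -12
j=6: v[6]=-4 > -12 → no swap
j=7: v[7]=-13 ≤ -12 → i=1, swap v[1],v[7] → -14 -13 2 -7 -9 -5 -4 -8 -10 -12
j=8: v[8]=-10 > -12 → no swap
final swap v[2],v[9] → -14 -13 -12 -7 -9 -5 -4 -8 -10 2; return 2
p = 2; k-1 = 8 > 2 ⇒ right

2; right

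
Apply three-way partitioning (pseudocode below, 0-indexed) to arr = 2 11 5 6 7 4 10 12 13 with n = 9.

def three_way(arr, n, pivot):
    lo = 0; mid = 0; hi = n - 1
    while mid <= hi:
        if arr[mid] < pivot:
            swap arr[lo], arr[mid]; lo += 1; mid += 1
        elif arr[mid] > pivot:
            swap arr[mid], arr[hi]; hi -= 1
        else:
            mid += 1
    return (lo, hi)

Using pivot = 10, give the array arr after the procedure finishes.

2 5 6 7 4 10 12 13 11

pivot = 10; lo=0, mid=0, hi=8
arr[mid]=2<10: swap arr[0],arr[0]; lo=1,mid=1 → 2 11 5 6 7 4 10 12 13
arr[mid]=11>10: swap arr[1],arr[8]; hi=7 → 2 13 5 6 7 4 10 12 11
arr[mid]=13>10: swap arr[1],arr[7]; hi=6 → 2 12 5 6 7 4 10 13 11
arr[mid]=12>10: swap arr[1],arr[6]; hi=5 → 2 10 5 6 7 4 12 13 11
arr[mid]=10=10: mid=2
arr[mid]=5<10: swap arr[1],arr[2]; lo=2,mid=3 → 2 5 10 6 7 4 12 13 11
arr[mid]=6<10: swap arr[2],arr[3]; lo=3,mid=4 → 2 5 6 10 7 4 12 13 11
arr[mid]=7<10: swap arr[3],arr[4]; lo=4,mid=5 → 2 5 6 7 10 4 12 13 11
arr[mid]=4<10: swap arr[4],arr[5]; lo=5,mid=6 → 2 5 6 7 4 10 12 13 11
end: lo=5, hi=5; arr = 2 5 6 7 4 10 12 13 11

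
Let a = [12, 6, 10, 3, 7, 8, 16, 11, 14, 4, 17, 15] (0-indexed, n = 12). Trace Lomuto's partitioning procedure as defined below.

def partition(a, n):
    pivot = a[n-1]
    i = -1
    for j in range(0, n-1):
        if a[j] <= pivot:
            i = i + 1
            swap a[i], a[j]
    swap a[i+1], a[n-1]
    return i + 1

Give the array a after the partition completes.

[12, 6, 10, 3, 7, 8, 11, 14, 4, 15, 17, 16]

pivot = a[11] = 15; i = -1
j=0: a[0]=12 ≤ 15 → i=0, swap a[0],a[0] (no change) → [12, 6, 10, 3, 7, 8, 16, 11, 14, 4, 17, 15]
j=1: a[1]=6 ≤ 15 → i=1, swap a[1],a[1] (no change) → [12, 6, 10, 3, 7, 8, 16, 11, 14, 4, 17, 15]
j=2: a[2]=10 ≤ 15 → i=2, swap a[2],a[2] (no change) → [12, 6, 10, 3, 7, 8, 16, 11, 14, 4, 17, 15]
j=3: a[3]=3 ≤ 15 → i=3, swap a[3],a[3] (no change) → [12, 6, 10, 3, 7, 8, 16, 11, 14, 4, 17, 15]
j=4: a[4]=7 ≤ 15 → i=4, swap a[4],a[4] (no change) → [12, 6, 10, 3, 7, 8, 16, 11, 14, 4, 17, 15]
j=5: a[5]=8 ≤ 15 → i=5, swap a[5],a[5] (no change) → [12, 6, 10, 3, 7, 8, 16, 11, 14, 4, 17, 15]
j=6: a[6]=16 > 15 → no swap
j=7: a[7]=11 ≤ 15 → i=6, swap a[6],a[7] → [12, 6, 10, 3, 7, 8, 11, 16, 14, 4, 17, 15]
j=8: a[8]=14 ≤ 15 → i=7, swap a[7],a[8] → [12, 6, 10, 3, 7, 8, 11, 14, 16, 4, 17, 15]
j=9: a[9]=4 ≤ 15 → i=8, swap a[8],a[9] → [12, 6, 10, 3, 7, 8, 11, 14, 4, 16, 17, 15]
j=10: a[10]=17 > 15 → no swap
final swap a[9],a[11] → [12, 6, 10, 3, 7, 8, 11, 14, 4, 15, 17, 16]; return 9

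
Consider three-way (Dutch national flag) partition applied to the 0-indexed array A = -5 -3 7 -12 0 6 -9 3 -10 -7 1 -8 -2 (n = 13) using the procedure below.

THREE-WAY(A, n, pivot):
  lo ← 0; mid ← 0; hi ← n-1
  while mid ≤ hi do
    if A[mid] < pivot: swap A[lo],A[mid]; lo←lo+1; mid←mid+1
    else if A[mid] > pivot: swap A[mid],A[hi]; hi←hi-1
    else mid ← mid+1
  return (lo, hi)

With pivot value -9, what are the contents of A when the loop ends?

lo=0 mid=0 hi=12
-5>-9: swap(0,12), hi=11 ⇒ -2 -3 7 -12 0 6 -9 3 -10 -7 1 -8 -5
-2>-9: swap(0,11), hi=10 ⇒ -8 -3 7 -12 0 6 -9 3 -10 -7 1 -2 -5
-8>-9: swap(0,10), hi=9 ⇒ 1 -3 7 -12 0 6 -9 3 -10 -7 -8 -2 -5
1>-9: swap(0,9), hi=8 ⇒ -7 -3 7 -12 0 6 -9 3 -10 1 -8 -2 -5
-7>-9: swap(0,8), hi=7 ⇒ -10 -3 7 -12 0 6 -9 3 -7 1 -8 -2 -5
-10<-9: swap(0,0), lo=1 mid=1 ⇒ -10 -3 7 -12 0 6 -9 3 -7 1 -8 -2 -5
-3>-9: swap(1,7), hi=6 ⇒ -10 3 7 -12 0 6 -9 -3 -7 1 -8 -2 -5
3>-9: swap(1,6), hi=5 ⇒ -10 -9 7 -12 0 6 3 -3 -7 1 -8 -2 -5
-9=-9: mid=2
7>-9: swap(2,5), hi=4 ⇒ -10 -9 6 -12 0 7 3 -3 -7 1 -8 -2 -5
6>-9: swap(2,4), hi=3 ⇒ -10 -9 0 -12 6 7 3 -3 -7 1 -8 -2 -5
0>-9: swap(2,3), hi=2 ⇒ -10 -9 -12 0 6 7 3 -3 -7 1 -8 -2 -5
-12<-9: swap(1,2), lo=2 mid=3 ⇒ -10 -12 -9 0 6 7 3 -3 -7 1 -8 -2 -5
done. lo=2 hi=2; A=-10 -12 -9 0 6 7 3 -3 -7 1 -8 -2 -5

-10 -12 -9 0 6 7 3 -3 -7 1 -8 -2 -5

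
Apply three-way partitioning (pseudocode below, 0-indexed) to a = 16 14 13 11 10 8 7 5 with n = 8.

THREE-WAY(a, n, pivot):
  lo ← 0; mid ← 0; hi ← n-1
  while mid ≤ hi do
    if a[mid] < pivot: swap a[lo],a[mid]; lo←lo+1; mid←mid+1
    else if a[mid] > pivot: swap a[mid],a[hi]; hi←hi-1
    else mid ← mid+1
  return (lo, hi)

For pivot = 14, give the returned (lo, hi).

(6, 6)

lo=0 mid=0 hi=7
16>14: swap(0,7), hi=6 ⇒ 5 14 13 11 10 8 7 16
5<14: swap(0,0), lo=1 mid=1 ⇒ 5 14 13 11 10 8 7 16
14=14: mid=2
13<14: swap(1,2), lo=2 mid=3 ⇒ 5 13 14 11 10 8 7 16
11<14: swap(2,3), lo=3 mid=4 ⇒ 5 13 11 14 10 8 7 16
10<14: swap(3,4), lo=4 mid=5 ⇒ 5 13 11 10 14 8 7 16
8<14: swap(4,5), lo=5 mid=6 ⇒ 5 13 11 10 8 14 7 16
7<14: swap(5,6), lo=6 mid=7 ⇒ 5 13 11 10 8 7 14 16
done. lo=6 hi=6; a=5 13 11 10 8 7 14 16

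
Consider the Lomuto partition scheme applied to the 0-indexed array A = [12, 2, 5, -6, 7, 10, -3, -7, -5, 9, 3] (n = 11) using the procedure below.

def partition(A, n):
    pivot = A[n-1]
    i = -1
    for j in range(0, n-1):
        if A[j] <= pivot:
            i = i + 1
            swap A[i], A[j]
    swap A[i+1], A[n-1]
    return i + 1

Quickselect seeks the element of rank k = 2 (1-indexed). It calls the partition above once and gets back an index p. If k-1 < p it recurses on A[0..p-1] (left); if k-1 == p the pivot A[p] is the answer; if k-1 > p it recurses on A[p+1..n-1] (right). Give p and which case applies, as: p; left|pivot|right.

pivot = A[10] = 3; i = -1
j=0: A[0]=12 > 3 → no swap
j=1: A[1]=2 ≤ 3 → i=0, swap A[0],A[1] → [2, 12, 5, -6, 7, 10, -3, -7, -5, 9, 3]
j=2: A[2]=5 > 3 → no swap
j=3: A[3]=-6 ≤ 3 → i=1, swap A[1],A[3] → [2, -6, 5, 12, 7, 10, -3, -7, -5, 9, 3]
j=4: A[4]=7 > 3 → no swap
j=5: A[5]=10 > 3 → no swap
j=6: A[6]=-3 ≤ 3 → i=2, swap A[2],A[6] → [2, -6, -3, 12, 7, 10, 5, -7, -5, 9, 3]
j=7: A[7]=-7 ≤ 3 → i=3, swap A[3],A[7] → [2, -6, -3, -7, 7, 10, 5, 12, -5, 9, 3]
j=8: A[8]=-5 ≤ 3 → i=4, swap A[4],A[8] → [2, -6, -3, -7, -5, 10, 5, 12, 7, 9, 3]
j=9: A[9]=9 > 3 → no swap
final swap A[5],A[10] → [2, -6, -3, -7, -5, 3, 5, 12, 7, 9, 10]; return 5
p = 5; k-1 = 1 < 5 ⇒ left

5; left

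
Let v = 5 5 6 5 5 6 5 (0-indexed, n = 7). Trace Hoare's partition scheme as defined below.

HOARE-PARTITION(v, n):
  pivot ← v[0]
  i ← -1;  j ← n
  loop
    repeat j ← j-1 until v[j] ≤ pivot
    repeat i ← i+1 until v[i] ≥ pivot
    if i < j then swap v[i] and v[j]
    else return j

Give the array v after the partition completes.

5 5 5 6 5 6 5

pivot=5
j stops at 6 (5), i stops at 0 (5); swap ⇒ 5 5 6 5 5 6 5
j stops at 4 (5), i stops at 1 (5); swap ⇒ 5 5 6 5 5 6 5
j stops at 3 (5), i stops at 2 (6); swap ⇒ 5 5 5 6 5 6 5
j stops at 2, i stops at 3; i≥j ⇒ return 2. v=5 5 5 6 5 6 5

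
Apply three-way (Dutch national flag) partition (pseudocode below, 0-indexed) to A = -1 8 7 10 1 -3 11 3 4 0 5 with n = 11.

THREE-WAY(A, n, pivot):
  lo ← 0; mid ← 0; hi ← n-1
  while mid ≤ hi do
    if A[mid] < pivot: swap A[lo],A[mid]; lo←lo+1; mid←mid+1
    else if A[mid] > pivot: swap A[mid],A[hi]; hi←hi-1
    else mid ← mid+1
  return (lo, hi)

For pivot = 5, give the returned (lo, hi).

lo=0 mid=0 hi=10
-1<5: swap(0,0), lo=1 mid=1 ⇒ -1 8 7 10 1 -3 11 3 4 0 5
8>5: swap(1,10), hi=9 ⇒ -1 5 7 10 1 -3 11 3 4 0 8
5=5: mid=2
7>5: swap(2,9), hi=8 ⇒ -1 5 0 10 1 -3 11 3 4 7 8
0<5: swap(1,2), lo=2 mid=3 ⇒ -1 0 5 10 1 -3 11 3 4 7 8
10>5: swap(3,8), hi=7 ⇒ -1 0 5 4 1 -3 11 3 10 7 8
4<5: swap(2,3), lo=3 mid=4 ⇒ -1 0 4 5 1 -3 11 3 10 7 8
1<5: swap(3,4), lo=4 mid=5 ⇒ -1 0 4 1 5 -3 11 3 10 7 8
-3<5: swap(4,5), lo=5 mid=6 ⇒ -1 0 4 1 -3 5 11 3 10 7 8
11>5: swap(6,7), hi=6 ⇒ -1 0 4 1 -3 5 3 11 10 7 8
3<5: swap(5,6), lo=6 mid=7 ⇒ -1 0 4 1 -3 3 5 11 10 7 8
done. lo=6 hi=6; A=-1 0 4 1 -3 3 5 11 10 7 8

(6, 6)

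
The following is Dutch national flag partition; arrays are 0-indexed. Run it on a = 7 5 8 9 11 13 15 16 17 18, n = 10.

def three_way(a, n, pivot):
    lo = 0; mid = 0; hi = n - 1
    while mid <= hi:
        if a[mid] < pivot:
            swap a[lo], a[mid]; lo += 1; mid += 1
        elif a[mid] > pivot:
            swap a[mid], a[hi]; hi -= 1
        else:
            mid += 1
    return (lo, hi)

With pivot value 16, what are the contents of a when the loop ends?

lo=0 mid=0 hi=9
7<16: swap(0,0), lo=1 mid=1 ⇒ 7 5 8 9 11 13 15 16 17 18
5<16: swap(1,1), lo=2 mid=2 ⇒ 7 5 8 9 11 13 15 16 17 18
8<16: swap(2,2), lo=3 mid=3 ⇒ 7 5 8 9 11 13 15 16 17 18
9<16: swap(3,3), lo=4 mid=4 ⇒ 7 5 8 9 11 13 15 16 17 18
11<16: swap(4,4), lo=5 mid=5 ⇒ 7 5 8 9 11 13 15 16 17 18
13<16: swap(5,5), lo=6 mid=6 ⇒ 7 5 8 9 11 13 15 16 17 18
15<16: swap(6,6), lo=7 mid=7 ⇒ 7 5 8 9 11 13 15 16 17 18
16=16: mid=8
17>16: swap(8,9), hi=8 ⇒ 7 5 8 9 11 13 15 16 18 17
18>16: swap(8,8), hi=7 ⇒ 7 5 8 9 11 13 15 16 18 17
done. lo=7 hi=7; a=7 5 8 9 11 13 15 16 18 17

7 5 8 9 11 13 15 16 18 17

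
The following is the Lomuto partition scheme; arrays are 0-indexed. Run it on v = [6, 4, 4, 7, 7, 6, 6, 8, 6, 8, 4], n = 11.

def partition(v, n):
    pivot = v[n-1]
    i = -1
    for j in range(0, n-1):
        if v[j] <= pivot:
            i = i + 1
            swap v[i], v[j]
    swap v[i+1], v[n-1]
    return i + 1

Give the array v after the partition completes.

pivot=4, i=-1
j=0: 6>4, skip
j=1: 4≤4, i=0, swap(0,1) ⇒ [4, 6, 4, 7, 7, 6, 6, 8, 6, 8, 4]
j=2: 4≤4, i=1, swap(1,2) ⇒ [4, 4, 6, 7, 7, 6, 6, 8, 6, 8, 4]
j=3: 7>4, skip
j=4: 7>4, skip
j=5: 6>4, skip
j=6: 6>4, skip
j=7: 8>4, skip
j=8: 6>4, skip
j=9: 8>4, skip
swap(2,10) ⇒ [4, 4, 4, 7, 7, 6, 6, 8, 6, 8, 6]; return 2

[4, 4, 4, 7, 7, 6, 6, 8, 6, 8, 6]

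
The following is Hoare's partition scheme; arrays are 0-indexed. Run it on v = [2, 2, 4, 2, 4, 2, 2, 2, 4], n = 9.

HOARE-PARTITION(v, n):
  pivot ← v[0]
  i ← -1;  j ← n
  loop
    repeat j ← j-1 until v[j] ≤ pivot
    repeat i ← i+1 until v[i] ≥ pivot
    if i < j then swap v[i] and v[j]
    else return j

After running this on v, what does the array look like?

[2, 2, 2, 2, 4, 4, 2, 2, 4]

pivot=2
j stops at 7 (2), i stops at 0 (2); swap ⇒ [2, 2, 4, 2, 4, 2, 2, 2, 4]
j stops at 6 (2), i stops at 1 (2); swap ⇒ [2, 2, 4, 2, 4, 2, 2, 2, 4]
j stops at 5 (2), i stops at 2 (4); swap ⇒ [2, 2, 2, 2, 4, 4, 2, 2, 4]
j stops at 3, i stops at 3; i≥j ⇒ return 3. v=[2, 2, 2, 2, 4, 4, 2, 2, 4]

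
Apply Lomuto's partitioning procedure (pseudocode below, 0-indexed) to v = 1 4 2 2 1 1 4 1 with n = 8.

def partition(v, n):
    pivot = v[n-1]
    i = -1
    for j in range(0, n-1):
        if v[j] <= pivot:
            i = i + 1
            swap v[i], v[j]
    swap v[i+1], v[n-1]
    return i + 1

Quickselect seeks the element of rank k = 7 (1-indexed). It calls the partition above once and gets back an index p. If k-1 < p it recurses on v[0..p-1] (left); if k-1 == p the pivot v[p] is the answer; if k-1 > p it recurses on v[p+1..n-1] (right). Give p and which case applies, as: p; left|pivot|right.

pivot = v[7] = 1; i = -1
j=0: v[0]=1 ≤ 1 → i=0, swap v[0],v[0] (no change) → 1 4 2 2 1 1 4 1
j=1: v[1]=4 > 1 → no swap
j=2: v[2]=2 > 1 → no swap
j=3: v[3]=2 > 1 → no swap
j=4: v[4]=1 ≤ 1 → i=1, swap v[1],v[4] → 1 1 2 2 4 1 4 1
j=5: v[5]=1 ≤ 1 → i=2, swap v[2],v[5] → 1 1 1 2 4 2 4 1
j=6: v[6]=4 > 1 → no swap
final swap v[3],v[7] → 1 1 1 1 4 2 4 2; return 3
p = 3; k-1 = 6 > 3 ⇒ right

3; right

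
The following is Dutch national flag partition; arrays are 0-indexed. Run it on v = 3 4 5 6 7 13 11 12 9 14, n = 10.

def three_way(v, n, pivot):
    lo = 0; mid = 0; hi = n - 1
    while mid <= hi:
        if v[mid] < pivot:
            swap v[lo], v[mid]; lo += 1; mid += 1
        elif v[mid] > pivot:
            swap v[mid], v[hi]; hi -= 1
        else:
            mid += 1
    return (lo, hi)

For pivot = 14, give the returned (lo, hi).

(9, 9)

pivot = 14; lo=0, mid=0, hi=9
v[mid]=3<14: swap v[0],v[0]; lo=1,mid=1 → 3 4 5 6 7 13 11 12 9 14
v[mid]=4<14: swap v[1],v[1]; lo=2,mid=2 → 3 4 5 6 7 13 11 12 9 14
v[mid]=5<14: swap v[2],v[2]; lo=3,mid=3 → 3 4 5 6 7 13 11 12 9 14
v[mid]=6<14: swap v[3],v[3]; lo=4,mid=4 → 3 4 5 6 7 13 11 12 9 14
v[mid]=7<14: swap v[4],v[4]; lo=5,mid=5 → 3 4 5 6 7 13 11 12 9 14
v[mid]=13<14: swap v[5],v[5]; lo=6,mid=6 → 3 4 5 6 7 13 11 12 9 14
v[mid]=11<14: swap v[6],v[6]; lo=7,mid=7 → 3 4 5 6 7 13 11 12 9 14
v[mid]=12<14: swap v[7],v[7]; lo=8,mid=8 → 3 4 5 6 7 13 11 12 9 14
v[mid]=9<14: swap v[8],v[8]; lo=9,mid=9 → 3 4 5 6 7 13 11 12 9 14
v[mid]=14=14: mid=10
end: lo=9, hi=9; v = 3 4 5 6 7 13 11 12 9 14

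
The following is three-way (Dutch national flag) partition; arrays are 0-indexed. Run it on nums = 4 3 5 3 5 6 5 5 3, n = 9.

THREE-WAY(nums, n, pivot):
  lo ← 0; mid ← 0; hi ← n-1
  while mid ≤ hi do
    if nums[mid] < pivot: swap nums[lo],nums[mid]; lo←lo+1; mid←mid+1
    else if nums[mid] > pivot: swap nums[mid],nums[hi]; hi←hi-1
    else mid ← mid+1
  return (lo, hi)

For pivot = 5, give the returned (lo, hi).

(4, 7)

lo=0 mid=0 hi=8
4<5: swap(0,0), lo=1 mid=1 ⇒ 4 3 5 3 5 6 5 5 3
3<5: swap(1,1), lo=2 mid=2 ⇒ 4 3 5 3 5 6 5 5 3
5=5: mid=3
3<5: swap(2,3), lo=3 mid=4 ⇒ 4 3 3 5 5 6 5 5 3
5=5: mid=5
6>5: swap(5,8), hi=7 ⇒ 4 3 3 5 5 3 5 5 6
3<5: swap(3,5), lo=4 mid=6 ⇒ 4 3 3 3 5 5 5 5 6
5=5: mid=7
5=5: mid=8
done. lo=4 hi=7; nums=4 3 3 3 5 5 5 5 6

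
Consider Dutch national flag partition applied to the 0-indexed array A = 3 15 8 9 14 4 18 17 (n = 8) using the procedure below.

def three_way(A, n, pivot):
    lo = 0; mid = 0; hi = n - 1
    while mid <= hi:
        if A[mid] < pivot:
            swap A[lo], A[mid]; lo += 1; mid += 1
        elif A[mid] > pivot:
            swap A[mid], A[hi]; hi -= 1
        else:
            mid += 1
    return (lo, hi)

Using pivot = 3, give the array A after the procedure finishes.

3 8 9 14 4 18 17 15

pivot = 3; lo=0, mid=0, hi=7
A[mid]=3=3: mid=1
A[mid]=15>3: swap A[1],A[7]; hi=6 → 3 17 8 9 14 4 18 15
A[mid]=17>3: swap A[1],A[6]; hi=5 → 3 18 8 9 14 4 17 15
A[mid]=18>3: swap A[1],A[5]; hi=4 → 3 4 8 9 14 18 17 15
A[mid]=4>3: swap A[1],A[4]; hi=3 → 3 14 8 9 4 18 17 15
A[mid]=14>3: swap A[1],A[3]; hi=2 → 3 9 8 14 4 18 17 15
A[mid]=9>3: swap A[1],A[2]; hi=1 → 3 8 9 14 4 18 17 15
A[mid]=8>3: swap A[1],A[1]; hi=0 → 3 8 9 14 4 18 17 15
end: lo=0, hi=0; A = 3 8 9 14 4 18 17 15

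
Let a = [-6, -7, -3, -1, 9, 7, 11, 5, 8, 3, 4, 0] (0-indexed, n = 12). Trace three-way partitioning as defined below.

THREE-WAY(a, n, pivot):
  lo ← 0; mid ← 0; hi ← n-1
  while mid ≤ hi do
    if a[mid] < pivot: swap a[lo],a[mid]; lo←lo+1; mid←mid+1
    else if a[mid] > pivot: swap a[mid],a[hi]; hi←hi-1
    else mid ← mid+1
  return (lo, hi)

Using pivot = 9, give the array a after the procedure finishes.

[-6, -7, -3, -1, 7, 0, 5, 8, 3, 4, 9, 11]

pivot = 9; lo=0, mid=0, hi=11
a[mid]=-6<9: swap a[0],a[0]; lo=1,mid=1 → [-6, -7, -3, -1, 9, 7, 11, 5, 8, 3, 4, 0]
a[mid]=-7<9: swap a[1],a[1]; lo=2,mid=2 → [-6, -7, -3, -1, 9, 7, 11, 5, 8, 3, 4, 0]
a[mid]=-3<9: swap a[2],a[2]; lo=3,mid=3 → [-6, -7, -3, -1, 9, 7, 11, 5, 8, 3, 4, 0]
a[mid]=-1<9: swap a[3],a[3]; lo=4,mid=4 → [-6, -7, -3, -1, 9, 7, 11, 5, 8, 3, 4, 0]
a[mid]=9=9: mid=5
a[mid]=7<9: swap a[4],a[5]; lo=5,mid=6 → [-6, -7, -3, -1, 7, 9, 11, 5, 8, 3, 4, 0]
a[mid]=11>9: swap a[6],a[11]; hi=10 → [-6, -7, -3, -1, 7, 9, 0, 5, 8, 3, 4, 11]
a[mid]=0<9: swap a[5],a[6]; lo=6,mid=7 → [-6, -7, -3, -1, 7, 0, 9, 5, 8, 3, 4, 11]
a[mid]=5<9: swap a[6],a[7]; lo=7,mid=8 → [-6, -7, -3, -1, 7, 0, 5, 9, 8, 3, 4, 11]
a[mid]=8<9: swap a[7],a[8]; lo=8,mid=9 → [-6, -7, -3, -1, 7, 0, 5, 8, 9, 3, 4, 11]
a[mid]=3<9: swap a[8],a[9]; lo=9,mid=10 → [-6, -7, -3, -1, 7, 0, 5, 8, 3, 9, 4, 11]
a[mid]=4<9: swap a[9],a[10]; lo=10,mid=11 → [-6, -7, -3, -1, 7, 0, 5, 8, 3, 4, 9, 11]
end: lo=10, hi=10; a = [-6, -7, -3, -1, 7, 0, 5, 8, 3, 4, 9, 11]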